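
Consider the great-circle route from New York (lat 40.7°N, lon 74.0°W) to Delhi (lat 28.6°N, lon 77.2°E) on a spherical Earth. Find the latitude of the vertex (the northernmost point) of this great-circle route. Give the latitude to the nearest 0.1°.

The great circle lies in the plane with unit normal n̂ = (p₁ × p₂)/|p₁ × p₂|.
Here n̂_z ≈ +0.333; the vertex latitude is φ_max = arccos|n̂_z| ≈ 70.5°.
Check via Clairaut: cos φ_max = |cos φ₁| · sin C = cos(40.7°)·sin(26.1°) ≈ 0.333, again giving ≈ 70.5°.

≈ 70.5°N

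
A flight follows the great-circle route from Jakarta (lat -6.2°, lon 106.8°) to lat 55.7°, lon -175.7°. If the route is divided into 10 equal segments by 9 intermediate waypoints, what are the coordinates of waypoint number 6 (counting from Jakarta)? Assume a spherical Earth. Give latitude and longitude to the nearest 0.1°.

Write both endpoints as unit vectors p₁, p₂ with components (cos φ cos λ, cos φ sin λ, sin φ).
The central angle between the endpoints is δ = arccos(p₁·p₂) ≈ 1.539 rad (88.2°).
Interpolate at f = 6/10 with slerp weights a = sin((1−f)δ)/sin δ ≈ 0.578, b = sin(fδ)/sin δ ≈ 0.798.
p = a·p₁ + b·p₂ ≈ (-0.614, 0.516, 0.597); φ = arcsin(p_z) ≈ 36.64°, λ = atan2(p_y, p_x) ≈ 139.97°.

≈ lat 36.6°, lon 140.0°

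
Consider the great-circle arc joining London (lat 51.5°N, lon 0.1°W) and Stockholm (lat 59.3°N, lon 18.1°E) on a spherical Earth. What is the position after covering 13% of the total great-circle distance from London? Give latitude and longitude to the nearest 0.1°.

≈ lat 52.7°N, lon 1.9°E

Write both endpoints as unit vectors p₁, p₂ with components (cos φ cos λ, cos φ sin λ, sin φ).
The central angle between the endpoints is δ = arccos(p₁·p₂) ≈ 0.225 rad (12.9°).
Interpolate at f = 0.13 with slerp weights a = sin((1−f)δ)/sin δ ≈ 0.872, b = sin(fδ)/sin δ ≈ 0.131.
p = a·p₁ + b·p₂ ≈ (0.606, 0.020, 0.795); φ = arcsin(p_z) ≈ 52.65°, λ = atan2(p_y, p_x) ≈ 1.87°.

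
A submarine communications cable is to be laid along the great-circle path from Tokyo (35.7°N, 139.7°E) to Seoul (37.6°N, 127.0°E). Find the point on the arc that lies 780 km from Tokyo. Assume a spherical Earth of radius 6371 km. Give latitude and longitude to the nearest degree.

Write both endpoints as unit vectors p₁, p₂ with components (cos φ cos λ, cos φ sin λ, sin φ).
The central angle between the endpoints is δ = arccos(p₁·p₂) ≈ 0.181 rad (10.4°). The total great-circle distance is δ·R ≈ 0.181 × 6371 ≈ 1152 km, so the target fraction is f = 780/1152 ≈ 0.677.
Interpolate at f ≈ 0.677 with slerp weights a = sin((1−f)δ)/sin δ ≈ 0.324, b = sin(fδ)/sin δ ≈ 0.679.
p = a·p₁ + b·p₂ ≈ (-0.525, 0.600, 0.604); φ = arcsin(p_z) ≈ 37.14°, λ = atan2(p_y, p_x) ≈ 131.16°.

≈ 37°N, 131°E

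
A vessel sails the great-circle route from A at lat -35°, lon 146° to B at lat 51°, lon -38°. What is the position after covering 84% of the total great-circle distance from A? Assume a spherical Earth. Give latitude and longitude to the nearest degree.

The haversine formula gives a central angle δ ≈ 2.858 rad (163.7°) between the endpoints.
Interpolate at f = 0.84 with slerp weights a = sin((1−f)δ)/sin δ ≈ 1.577, b = sin(fδ)/sin δ ≈ 2.411.
p = a·p₁ + b·p₂ ≈ (0.125, -0.212, 0.969); φ = arcsin(p_z) ≈ 75.77°, λ = atan2(p_y, p_x) ≈ -59.50°.

≈ lat 76°, lon -59°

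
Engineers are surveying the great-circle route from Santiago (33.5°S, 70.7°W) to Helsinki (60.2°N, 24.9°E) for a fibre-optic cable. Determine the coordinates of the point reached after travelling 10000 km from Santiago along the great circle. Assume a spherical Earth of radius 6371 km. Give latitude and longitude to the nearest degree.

Convert each endpoint to a unit vector on the sphere (x = cos φ cos λ, y = cos φ sin λ, z = sin φ).
The central angle between the endpoints is δ = arccos(p₁·p₂) ≈ 2.117 rad (121.3°). The total great-circle distance is δ·R ≈ 2.117 × 6371 ≈ 13487 km, so the target fraction is f = 10000/13487 ≈ 0.741.
Interpolate at f ≈ 0.741 with slerp weights a = sin((1−f)δ)/sin δ ≈ 0.609, b = sin(fδ)/sin δ ≈ 1.170.
p = a·p₁ + b·p₂ ≈ (0.695, -0.234, 0.679); φ = arcsin(p_z) ≈ 42.79°, λ = atan2(p_y, p_x) ≈ -18.63°.

≈ 43°N, 19°W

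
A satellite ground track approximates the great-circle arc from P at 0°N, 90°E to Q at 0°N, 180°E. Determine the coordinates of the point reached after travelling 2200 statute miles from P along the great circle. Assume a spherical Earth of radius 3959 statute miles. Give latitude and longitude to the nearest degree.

≈ 0°N, 122°E

Convert each endpoint to a unit vector on the sphere (x = cos φ cos λ, y = cos φ sin λ, z = sin φ).
The central angle between the endpoints is δ = arccos(p₁·p₂) ≈ 1.571 rad (90.0°). The total great-circle distance is δ·R ≈ 1.571 × 3959 ≈ 6219 mi, so the target fraction is f = 2200/6219 ≈ 0.354.
Interpolate at f ≈ 0.354 with slerp weights a = sin((1−f)δ)/sin δ ≈ 0.850, b = sin(fδ)/sin δ ≈ 0.528.
p = a·p₁ + b·p₂ ≈ (-0.528, 0.850, 0.000); φ = arcsin(p_z) ≈ 0.00°, λ = atan2(p_y, p_x) ≈ 121.84°.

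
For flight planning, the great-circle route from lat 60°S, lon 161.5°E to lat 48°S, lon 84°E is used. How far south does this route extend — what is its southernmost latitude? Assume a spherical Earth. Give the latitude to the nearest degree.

≈ 62°S

The great circle lies in the plane with unit normal n̂ = (p₁ × p₂)/|p₁ × p₂|.
Here n̂_z ≈ -0.468; the vertex latitude is φ_max = arccos|n̂_z| ≈ 62.1°.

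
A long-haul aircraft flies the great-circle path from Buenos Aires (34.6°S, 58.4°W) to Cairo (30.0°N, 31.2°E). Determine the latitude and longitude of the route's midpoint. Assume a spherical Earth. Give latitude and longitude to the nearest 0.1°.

From cos δ = sin φ₁ sin φ₂ + cos φ₁ cos φ₂ cos Δλ, the central angle is δ ≈ 1.853 rad (106.2°).
Interpolate at f = 1/2 with slerp weights a = sin((1−f)δ)/sin δ ≈ 0.833, b = sin(fδ)/sin δ ≈ 0.833.
p = a·p₁ + b·p₂ ≈ (0.976, -0.210, -0.056); φ = arcsin(p_z) ≈ -3.24°, λ = atan2(p_y, p_x) ≈ -12.16°.

≈ 3.2°S, 12.2°W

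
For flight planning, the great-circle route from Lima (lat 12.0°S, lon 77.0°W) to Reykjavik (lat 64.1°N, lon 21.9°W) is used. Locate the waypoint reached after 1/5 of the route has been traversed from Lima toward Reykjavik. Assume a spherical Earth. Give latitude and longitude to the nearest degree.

≈ lat 4°N, lon 71°W

Write both endpoints as unit vectors p₁, p₂ with components (cos φ cos λ, cos φ sin λ, sin φ).
The central angle between the endpoints is δ = arccos(p₁·p₂) ≈ 1.513 rad (86.7°).
Interpolate at f = 1/5 with slerp weights a = sin((1−f)δ)/sin δ ≈ 0.937, b = sin(fδ)/sin δ ≈ 0.299.
p = a·p₁ + b·p₂ ≈ (0.327, -0.942, 0.074); φ = arcsin(p_z) ≈ 4.23°, λ = atan2(p_y, p_x) ≈ -70.84°.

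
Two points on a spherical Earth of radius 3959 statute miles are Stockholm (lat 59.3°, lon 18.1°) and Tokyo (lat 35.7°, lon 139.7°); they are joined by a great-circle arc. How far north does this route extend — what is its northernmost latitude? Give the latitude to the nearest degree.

≈ 68°

The great circle lies in the plane with unit normal n̂ = (p₁ × p₂)/|p₁ × p₂|.
Here n̂_z ≈ +0.368; the vertex latitude is φ_max = arccos|n̂_z| ≈ 68.4°.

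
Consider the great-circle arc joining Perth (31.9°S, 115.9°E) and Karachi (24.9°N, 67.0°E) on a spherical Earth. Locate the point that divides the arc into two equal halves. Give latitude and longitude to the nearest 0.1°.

Convert each endpoint to a unit vector on the sphere (x = cos φ cos λ, y = cos φ sin λ, z = sin φ).
The central angle between the endpoints is δ = arccos(p₁·p₂) ≈ 1.283 rad (73.5°).
Interpolate at f = 1/2 with slerp weights a = sin((1−f)δ)/sin δ ≈ 0.624, b = sin(fδ)/sin δ ≈ 0.624.
p = a·p₁ + b·p₂ ≈ (-0.010, 0.998, -0.067); φ = arcsin(p_z) ≈ -3.84°, λ = atan2(p_y, p_x) ≈ 90.59°.

≈ 3.8°S, 90.6°E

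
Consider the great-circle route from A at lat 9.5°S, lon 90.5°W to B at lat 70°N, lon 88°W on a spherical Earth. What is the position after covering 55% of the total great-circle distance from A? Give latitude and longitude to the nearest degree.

The haversine formula gives a central angle δ ≈ 1.388 rad (79.5°) between the endpoints.
Interpolate at f = 0.55 with slerp weights a = sin((1−f)δ)/sin δ ≈ 0.595, b = sin(fδ)/sin δ ≈ 0.703.
p = a·p₁ + b·p₂ ≈ (0.003, -0.827, 0.563); φ = arcsin(p_z) ≈ 34.23°, λ = atan2(p_y, p_x) ≈ -89.77°.

≈ lat 34°N, lon 90°W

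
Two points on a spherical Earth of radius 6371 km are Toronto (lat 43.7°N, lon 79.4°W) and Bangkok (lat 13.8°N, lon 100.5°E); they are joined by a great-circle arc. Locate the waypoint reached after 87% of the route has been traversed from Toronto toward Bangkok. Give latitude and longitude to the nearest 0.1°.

Write both endpoints as unit vectors p₁, p₂ with components (cos φ cos λ, cos φ sin λ, sin φ).
The central angle between the endpoints is δ = arccos(p₁·p₂) ≈ 2.138 rad (122.5°).
Interpolate at f = 0.87 with slerp weights a = sin((1−f)δ)/sin δ ≈ 0.325, b = sin(fδ)/sin δ ≈ 1.136.
p = a·p₁ + b·p₂ ≈ (-0.158, 0.854, 0.496); φ = arcsin(p_z) ≈ 29.72°, λ = atan2(p_y, p_x) ≈ 100.47°.

≈ lat 29.7°N, lon 100.5°E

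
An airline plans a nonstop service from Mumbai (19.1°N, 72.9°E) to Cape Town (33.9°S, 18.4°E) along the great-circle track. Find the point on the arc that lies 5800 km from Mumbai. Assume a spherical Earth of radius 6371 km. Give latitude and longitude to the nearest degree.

≈ 19°S, 37°E

From cos δ = sin φ₁ sin φ₂ + cos φ₁ cos φ₂ cos Δλ, the central angle is δ ≈ 1.294 rad (74.2°). The total great-circle distance is δ·R ≈ 1.294 × 6371 ≈ 8246 km, so the target fraction is f = 5800/8246 ≈ 0.703.
Interpolate at f ≈ 0.703 with slerp weights a = sin((1−f)δ)/sin δ ≈ 0.389, b = sin(fδ)/sin δ ≈ 0.821.
p = a·p₁ + b·p₂ ≈ (0.755, 0.567, -0.330); φ = arcsin(p_z) ≈ -19.30°, λ = atan2(p_y, p_x) ≈ 36.90°.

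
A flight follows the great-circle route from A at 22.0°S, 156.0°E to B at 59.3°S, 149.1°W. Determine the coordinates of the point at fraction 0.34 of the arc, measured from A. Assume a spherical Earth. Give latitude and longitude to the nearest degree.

≈ 37°S, 168°E

Write both endpoints as unit vectors p₁, p₂ with components (cos φ cos λ, cos φ sin λ, sin φ).
The central angle between the endpoints is δ = arccos(p₁·p₂) ≈ 0.934 rad (53.5°).
Interpolate at f = 0.34 with slerp weights a = sin((1−f)δ)/sin δ ≈ 0.719, b = sin(fδ)/sin δ ≈ 0.388.
p = a·p₁ + b·p₂ ≈ (-0.779, 0.169, -0.603); φ = arcsin(p_z) ≈ -37.11°, λ = atan2(p_y, p_x) ≈ 167.74°.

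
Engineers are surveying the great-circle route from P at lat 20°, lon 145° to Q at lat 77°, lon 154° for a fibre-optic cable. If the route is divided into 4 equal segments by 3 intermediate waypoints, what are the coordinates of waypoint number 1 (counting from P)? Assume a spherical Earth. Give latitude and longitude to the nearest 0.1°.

≈ lat 34.3°, lon 145.7°

Convert each endpoint to a unit vector on the sphere (x = cos φ cos λ, y = cos φ sin λ, z = sin φ).
The central angle between the endpoints is δ = arccos(p₁·p₂) ≈ 0.998 rad (57.2°).
Interpolate at f = 1/4 with slerp weights a = sin((1−f)δ)/sin δ ≈ 0.810, b = sin(fδ)/sin δ ≈ 0.294.
p = a·p₁ + b·p₂ ≈ (-0.683, 0.465, 0.563); φ = arcsin(p_z) ≈ 34.28°, λ = atan2(p_y, p_x) ≈ 145.72°.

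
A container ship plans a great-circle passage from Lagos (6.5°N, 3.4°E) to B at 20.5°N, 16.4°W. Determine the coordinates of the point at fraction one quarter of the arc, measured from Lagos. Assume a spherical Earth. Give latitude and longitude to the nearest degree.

The haversine formula gives a central angle δ ≈ 0.415 rad (23.8°) between the endpoints.
Interpolate at f = 1/4 with slerp weights a = sin((1−f)δ)/sin δ ≈ 0.760, b = sin(fδ)/sin δ ≈ 0.257.
p = a·p₁ + b·p₂ ≈ (0.984, -0.023, 0.176); φ = arcsin(p_z) ≈ 10.13°, λ = atan2(p_y, p_x) ≈ -1.35°.

≈ 10°N, 1°W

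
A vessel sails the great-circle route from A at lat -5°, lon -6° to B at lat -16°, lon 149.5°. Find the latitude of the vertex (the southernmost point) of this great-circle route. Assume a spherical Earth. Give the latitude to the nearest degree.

The great circle lies in the plane with unit normal n̂ = (p₁ × p₂)/|p₁ × p₂|.
Here n̂_z ≈ +0.748; the vertex latitude is φ_max = arccos|n̂_z| ≈ 41.6°.
Check via Clairaut: cos φ_max = |cos φ₁| · sin C = cos(5.0°)·sin(131.4°) ≈ 0.748, again giving ≈ 41.6°.

≈ -42°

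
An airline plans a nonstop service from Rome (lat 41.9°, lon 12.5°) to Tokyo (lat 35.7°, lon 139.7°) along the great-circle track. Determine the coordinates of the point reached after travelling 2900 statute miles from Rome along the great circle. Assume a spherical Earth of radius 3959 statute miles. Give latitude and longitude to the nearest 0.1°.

Convert each endpoint to a unit vector on the sphere (x = cos φ cos λ, y = cos φ sin λ, z = sin φ).
The central angle between the endpoints is δ = arccos(p₁·p₂) ≈ 1.547 rad (88.6°). The total great-circle distance is δ·R ≈ 1.547 × 3959 ≈ 6123 mi, so the target fraction is f = 2900/6123 ≈ 0.474.
Interpolate at f ≈ 0.474 with slerp weights a = sin((1−f)δ)/sin δ ≈ 0.727, b = sin(fδ)/sin δ ≈ 0.669.
p = a·p₁ + b·p₂ ≈ (0.114, 0.469, 0.876); φ = arcsin(p_z) ≈ 61.17°, λ = atan2(p_y, p_x) ≈ 76.30°.

≈ lat 61.2°, lon 76.3°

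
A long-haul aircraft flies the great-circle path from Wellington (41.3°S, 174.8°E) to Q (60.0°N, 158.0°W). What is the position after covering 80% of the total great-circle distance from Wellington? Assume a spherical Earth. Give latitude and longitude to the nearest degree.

≈ (40°N, 167°W)

Convert each endpoint to a unit vector on the sphere (x = cos φ cos λ, y = cos φ sin λ, z = sin φ).
The central angle between the endpoints is δ = arccos(p₁·p₂) ≈ 1.811 rad (103.7°).
Interpolate at f = 0.80 with slerp weights a = sin((1−f)δ)/sin δ ≈ 0.365, b = sin(fδ)/sin δ ≈ 1.022.
p = a·p₁ + b·p₂ ≈ (-0.747, -0.167, 0.644); φ = arcsin(p_z) ≈ 40.10°, λ = atan2(p_y, p_x) ≈ -167.42°.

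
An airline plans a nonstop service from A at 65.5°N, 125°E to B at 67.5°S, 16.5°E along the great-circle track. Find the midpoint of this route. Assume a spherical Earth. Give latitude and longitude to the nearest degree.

From cos δ = sin φ₁ sin φ₂ + cos φ₁ cos φ₂ cos Δλ, the central angle is δ ≈ 2.670 rad (153.0°).
Interpolate at f = 1/2 with slerp weights a = sin((1−f)δ)/sin δ ≈ 2.142, b = sin(fδ)/sin δ ≈ 2.142.
p = a·p₁ + b·p₂ ≈ (0.276, 0.961, -0.030); φ = arcsin(p_z) ≈ -1.71°, λ = atan2(p_y, p_x) ≈ 73.94°.

≈ 2°S, 74°E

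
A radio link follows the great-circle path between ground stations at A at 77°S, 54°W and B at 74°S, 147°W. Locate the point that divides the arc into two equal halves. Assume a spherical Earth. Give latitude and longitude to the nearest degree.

Write both endpoints as unit vectors p₁, p₂ with components (cos φ cos λ, cos φ sin λ, sin φ).
The central angle between the endpoints is δ = arccos(p₁·p₂) ≈ 0.367 rad (21.0°).
Interpolate at f = 1/2 with slerp weights a = sin((1−f)δ)/sin δ ≈ 0.509, b = sin(fδ)/sin δ ≈ 0.509.
p = a·p₁ + b·p₂ ≈ (-0.050, -0.169, -0.984); φ = arcsin(p_z) ≈ -79.85°, λ = atan2(p_y, p_x) ≈ -106.59°.

≈ 80°S, 107°W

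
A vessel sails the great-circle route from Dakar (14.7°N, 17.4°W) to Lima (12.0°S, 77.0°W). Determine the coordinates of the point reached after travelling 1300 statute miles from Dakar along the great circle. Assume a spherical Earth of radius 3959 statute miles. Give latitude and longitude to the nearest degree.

From cos δ = sin φ₁ sin φ₂ + cos φ₁ cos φ₂ cos Δλ, the central angle is δ ≈ 1.131 rad (64.8°). The total great-circle distance is δ·R ≈ 1.131 × 3959 ≈ 4476 mi, so the target fraction is f = 1300/4476 ≈ 0.290.
Interpolate at f ≈ 0.290 with slerp weights a = sin((1−f)δ)/sin δ ≈ 0.795, b = sin(fδ)/sin δ ≈ 0.356.
p = a·p₁ + b·p₂ ≈ (0.812, -0.570, 0.128); φ = arcsin(p_z) ≈ 7.33°, λ = atan2(p_y, p_x) ≈ -35.05°.

≈ 7°N, 35°W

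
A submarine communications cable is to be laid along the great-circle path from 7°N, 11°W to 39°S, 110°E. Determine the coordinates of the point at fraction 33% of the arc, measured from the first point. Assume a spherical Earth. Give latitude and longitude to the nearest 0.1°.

Write both endpoints as unit vectors p₁, p₂ with components (cos φ cos λ, cos φ sin λ, sin φ).
The central angle between the endpoints is δ = arccos(p₁·p₂) ≈ 2.065 rad (118.3°).
Interpolate at f = 0.33 with slerp weights a = sin((1−f)δ)/sin δ ≈ 1.116, b = sin(fδ)/sin δ ≈ 0.715.
p = a·p₁ + b·p₂ ≈ (0.897, 0.311, -0.314); φ = arcsin(p_z) ≈ -18.31°, λ = atan2(p_y, p_x) ≈ 19.12°.

≈ 18.3°S, 19.1°E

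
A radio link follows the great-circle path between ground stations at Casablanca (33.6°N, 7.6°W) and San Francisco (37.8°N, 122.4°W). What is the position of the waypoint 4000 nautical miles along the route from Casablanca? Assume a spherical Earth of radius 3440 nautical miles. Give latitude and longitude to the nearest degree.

Write both endpoints as unit vectors p₁, p₂ with components (cos φ cos λ, cos φ sin λ, sin φ).
The central angle between the endpoints is δ = arccos(p₁·p₂) ≈ 1.508 rad (86.4°). The total great-circle distance is δ·R ≈ 1.508 × 3440 ≈ 5186 nmi, so the target fraction is f = 4000/5186 ≈ 0.771.
Interpolate at f ≈ 0.771 with slerp weights a = sin((1−f)δ)/sin δ ≈ 0.339, b = sin(fδ)/sin δ ≈ 0.920.
p = a·p₁ + b·p₂ ≈ (-0.110, -0.651, 0.751); φ = arcsin(p_z) ≈ 48.69°, λ = atan2(p_y, p_x) ≈ -99.57°.

≈ (49°N, 100°W)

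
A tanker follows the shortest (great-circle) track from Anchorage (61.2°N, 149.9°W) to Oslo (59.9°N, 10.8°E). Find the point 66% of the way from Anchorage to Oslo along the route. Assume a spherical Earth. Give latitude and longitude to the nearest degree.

Convert each endpoint to a unit vector on the sphere (x = cos φ cos λ, y = cos φ sin λ, z = sin φ).
The central angle between the endpoints is δ = arccos(p₁·p₂) ≈ 1.012 rad (58.0°).
Interpolate at f = 0.66 with slerp weights a = sin((1−f)δ)/sin δ ≈ 0.398, b = sin(fδ)/sin δ ≈ 0.730.
p = a·p₁ + b·p₂ ≈ (0.194, -0.027, 0.981); φ = arcsin(p_z) ≈ 78.70°, λ = atan2(p_y, p_x) ≈ -8.06°.

≈ (79°N, 8°W)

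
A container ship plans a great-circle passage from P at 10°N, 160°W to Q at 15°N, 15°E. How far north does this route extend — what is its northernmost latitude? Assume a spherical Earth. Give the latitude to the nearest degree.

The great circle lies in the plane with unit normal n̂ = (p₁ × p₂)/|p₁ × p₂|.
Here n̂_z ≈ +0.193; the vertex latitude is φ_max = arccos|n̂_z| ≈ 78.9°.
Check via Clairaut: cos φ_max = |cos φ₁| · sin C = cos(10.0°)·sin(11.3°) ≈ 0.193, again giving ≈ 78.9°.

≈ 79°N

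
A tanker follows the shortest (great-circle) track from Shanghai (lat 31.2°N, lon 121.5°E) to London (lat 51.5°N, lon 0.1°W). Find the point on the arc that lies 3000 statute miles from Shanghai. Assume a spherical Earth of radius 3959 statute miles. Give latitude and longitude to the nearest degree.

≈ lat 61°N, lon 73°E

From cos δ = sin φ₁ sin φ₂ + cos φ₁ cos φ₂ cos Δλ, the central angle is δ ≈ 1.444 rad (82.7°). The total great-circle distance is δ·R ≈ 1.444 × 3959 ≈ 5717 mi, so the target fraction is f = 3000/5717 ≈ 0.525.
Interpolate at f ≈ 0.525 with slerp weights a = sin((1−f)δ)/sin δ ≈ 0.639, b = sin(fδ)/sin δ ≈ 0.693.
p = a·p₁ + b·p₂ ≈ (0.146, 0.465, 0.873); φ = arcsin(p_z) ≈ 60.83°, λ = atan2(p_y, p_x) ≈ 72.59°.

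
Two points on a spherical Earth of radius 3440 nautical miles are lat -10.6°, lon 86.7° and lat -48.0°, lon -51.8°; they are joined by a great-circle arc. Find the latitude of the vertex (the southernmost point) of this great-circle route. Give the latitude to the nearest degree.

≈ -62°

The great circle lies in the plane with unit normal n̂ = (p₁ × p₂)/|p₁ × p₂|.
Here n̂_z ≈ -0.466; the vertex latitude is φ_max = arccos|n̂_z| ≈ 62.2°.
Check via Clairaut: cos φ_max = |cos φ₁| · sin C = cos(10.6°)·sin(151.7°) ≈ 0.466, again giving ≈ 62.2°.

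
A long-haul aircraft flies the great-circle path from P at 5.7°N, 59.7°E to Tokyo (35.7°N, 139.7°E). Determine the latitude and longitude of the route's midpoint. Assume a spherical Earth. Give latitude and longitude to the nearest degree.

≈ 26°N, 95°E

Write both endpoints as unit vectors p₁, p₂ with components (cos φ cos λ, cos φ sin λ, sin φ).
The central angle between the endpoints is δ = arccos(p₁·p₂) ≈ 1.371 rad (78.6°).
Interpolate at f = 1/2 with slerp weights a = sin((1−f)δ)/sin δ ≈ 0.646, b = sin(fδ)/sin δ ≈ 0.646.
p = a·p₁ + b·p₂ ≈ (-0.076, 0.894, 0.441); φ = arcsin(p_z) ≈ 26.17°, λ = atan2(p_y, p_x) ≈ 94.84°.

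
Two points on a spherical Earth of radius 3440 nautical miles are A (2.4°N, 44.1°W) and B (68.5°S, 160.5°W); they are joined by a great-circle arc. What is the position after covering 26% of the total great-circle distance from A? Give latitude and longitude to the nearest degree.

From cos δ = sin φ₁ sin φ₂ + cos φ₁ cos φ₂ cos Δλ, the central angle is δ ≈ 1.774 rad (101.6°).
Interpolate at f = 0.26 with slerp weights a = sin((1−f)δ)/sin δ ≈ 0.987, b = sin(fδ)/sin δ ≈ 0.454.
p = a·p₁ + b·p₂ ≈ (0.551, -0.742, -0.381); φ = arcsin(p_z) ≈ -22.42°, λ = atan2(p_y, p_x) ≈ -53.39°.

≈ (22°S, 53°W)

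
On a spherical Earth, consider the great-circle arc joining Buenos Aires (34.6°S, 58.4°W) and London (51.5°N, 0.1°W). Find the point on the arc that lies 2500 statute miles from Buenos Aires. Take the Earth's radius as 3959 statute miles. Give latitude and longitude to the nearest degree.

≈ (3°S, 40°W)

Convert each endpoint to a unit vector on the sphere (x = cos φ cos λ, y = cos φ sin λ, z = sin φ).
The central angle between the endpoints is δ = arccos(p₁·p₂) ≈ 1.747 rad (100.1°). The total great-circle distance is δ·R ≈ 1.747 × 3959 ≈ 6916 mi, so the target fraction is f = 2500/6916 ≈ 0.361.
Interpolate at f ≈ 0.361 with slerp weights a = sin((1−f)δ)/sin δ ≈ 0.912, b = sin(fδ)/sin δ ≈ 0.600.
p = a·p₁ + b·p₂ ≈ (0.767, -0.640, -0.049); φ = arcsin(p_z) ≈ -2.79°, λ = atan2(p_y, p_x) ≈ -39.86°.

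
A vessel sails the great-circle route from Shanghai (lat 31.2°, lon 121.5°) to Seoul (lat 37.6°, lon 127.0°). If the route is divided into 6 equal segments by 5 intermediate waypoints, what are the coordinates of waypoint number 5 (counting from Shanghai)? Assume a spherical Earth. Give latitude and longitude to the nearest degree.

≈ lat 37°, lon 126°

Convert each endpoint to a unit vector on the sphere (x = cos φ cos λ, y = cos φ sin λ, z = sin φ).
The central angle between the endpoints is δ = arccos(p₁·p₂) ≈ 0.137 rad (7.8°).
Interpolate at f = 5/6 with slerp weights a = sin((1−f)δ)/sin δ ≈ 0.167, b = sin(fδ)/sin δ ≈ 0.834.
p = a·p₁ + b·p₂ ≈ (-0.472, 0.650, 0.596); φ = arcsin(p_z) ≈ 36.55°, λ = atan2(p_y, p_x) ≈ 126.02°.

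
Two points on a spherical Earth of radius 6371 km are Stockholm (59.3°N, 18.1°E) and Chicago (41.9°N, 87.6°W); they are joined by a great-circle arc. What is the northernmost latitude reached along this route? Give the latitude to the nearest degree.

≈ 65°N

The great circle lies in the plane with unit normal n̂ = (p₁ × p₂)/|p₁ × p₂|.
Here n̂_z ≈ -0.415; the vertex latitude is φ_max = arccos|n̂_z| ≈ 65.5°.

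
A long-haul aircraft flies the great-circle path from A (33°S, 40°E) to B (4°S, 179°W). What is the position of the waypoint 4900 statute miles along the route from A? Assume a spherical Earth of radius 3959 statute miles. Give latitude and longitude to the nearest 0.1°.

Write both endpoints as unit vectors p₁, p₂ with components (cos φ cos λ, cos φ sin λ, sin φ).
The central angle between the endpoints is δ = arccos(p₁·p₂) ≈ 2.230 rad (127.7°). The total great-circle distance is δ·R ≈ 2.230 × 3959 ≈ 8827 mi, so the target fraction is f = 4900/8827 ≈ 0.555.
Interpolate at f ≈ 0.555 with slerp weights a = sin((1−f)δ)/sin δ ≈ 1.059, b = sin(fδ)/sin δ ≈ 1.195.
p = a·p₁ + b·p₂ ≈ (-0.512, 0.550, -0.660); φ = arcsin(p_z) ≈ -41.30°, λ = atan2(p_y, p_x) ≈ 132.95°.

≈ (41.3°S, 133.0°E)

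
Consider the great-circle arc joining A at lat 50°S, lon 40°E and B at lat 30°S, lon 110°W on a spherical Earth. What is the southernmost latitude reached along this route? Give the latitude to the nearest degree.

The great circle lies in the plane with unit normal n̂ = (p₁ × p₂)/|p₁ × p₂|.
Here n̂_z ≈ -0.280; the vertex latitude is φ_max = arccos|n̂_z| ≈ 73.8°.

≈ 74°S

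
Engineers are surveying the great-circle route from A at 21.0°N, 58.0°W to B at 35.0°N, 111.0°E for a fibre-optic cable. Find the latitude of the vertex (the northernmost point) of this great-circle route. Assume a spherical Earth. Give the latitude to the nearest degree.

≈ 80°N

The great circle lies in the plane with unit normal n̂ = (p₁ × p₂)/|p₁ × p₂|.
Here n̂_z ≈ +0.174; the vertex latitude is φ_max = arccos|n̂_z| ≈ 80.0°.
Check via Clairaut: cos φ_max = |cos φ₁| · sin C = cos(21.0°)·sin(10.7°) ≈ 0.174, again giving ≈ 80.0°.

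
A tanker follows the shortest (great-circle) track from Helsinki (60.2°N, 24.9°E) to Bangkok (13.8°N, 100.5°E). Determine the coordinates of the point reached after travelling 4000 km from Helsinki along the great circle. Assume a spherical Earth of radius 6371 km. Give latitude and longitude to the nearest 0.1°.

Write both endpoints as unit vectors p₁, p₂ with components (cos φ cos λ, cos φ sin λ, sin φ).
The central angle between the endpoints is δ = arccos(p₁·p₂) ≈ 1.238 rad (70.9°). The total great-circle distance is δ·R ≈ 1.238 × 6371 ≈ 7885 km, so the target fraction is f = 4000/7885 ≈ 0.507.
Interpolate at f ≈ 0.507 with slerp weights a = sin((1−f)δ)/sin δ ≈ 0.606, b = sin(fδ)/sin δ ≈ 0.622.
p = a·p₁ + b·p₂ ≈ (0.163, 0.720, 0.674); φ = arcsin(p_z) ≈ 42.39°, λ = atan2(p_y, p_x) ≈ 77.24°.

≈ (42.4°N, 77.2°E)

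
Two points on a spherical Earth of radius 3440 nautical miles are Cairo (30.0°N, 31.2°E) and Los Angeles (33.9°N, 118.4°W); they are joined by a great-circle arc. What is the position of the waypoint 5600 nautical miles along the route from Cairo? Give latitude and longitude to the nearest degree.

Write both endpoints as unit vectors p₁, p₂ with components (cos φ cos λ, cos φ sin λ, sin φ).
The central angle between the endpoints is δ = arccos(p₁·p₂) ≈ 1.919 rad (109.9°). The total great-circle distance is δ·R ≈ 1.919 × 3440 ≈ 6601 nmi, so the target fraction is f = 5600/6601 ≈ 0.848.
Interpolate at f ≈ 0.848 with slerp weights a = sin((1−f)δ)/sin δ ≈ 0.305, b = sin(fδ)/sin δ ≈ 1.062.
p = a·p₁ + b·p₂ ≈ (-0.193, -0.639, 0.745); φ = arcsin(p_z) ≈ 48.16°, λ = atan2(p_y, p_x) ≈ -106.83°.

≈ 48°N, 107°W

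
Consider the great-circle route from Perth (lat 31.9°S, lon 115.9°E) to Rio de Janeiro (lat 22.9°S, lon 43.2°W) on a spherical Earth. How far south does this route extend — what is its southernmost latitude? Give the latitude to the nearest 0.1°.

≈ 70.9°S

The great circle lies in the plane with unit normal n̂ = (p₁ × p₂)/|p₁ × p₂|.
Here n̂_z ≈ -0.328; the vertex latitude is φ_max = arccos|n̂_z| ≈ 70.9°.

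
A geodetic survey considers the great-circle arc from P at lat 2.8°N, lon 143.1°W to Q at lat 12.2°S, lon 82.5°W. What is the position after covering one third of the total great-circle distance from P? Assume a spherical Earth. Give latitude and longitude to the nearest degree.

Write both endpoints as unit vectors p₁, p₂ with components (cos φ cos λ, cos φ sin λ, sin φ).
The central angle between the endpoints is δ = arccos(p₁·p₂) ≈ 1.083 rad (62.0°).
Interpolate at f = 1/3 with slerp weights a = sin((1−f)δ)/sin δ ≈ 0.748, b = sin(fδ)/sin δ ≈ 0.400.
p = a·p₁ + b·p₂ ≈ (-0.547, -0.836, -0.048); φ = arcsin(p_z) ≈ -2.75°, λ = atan2(p_y, p_x) ≈ -123.17°.

≈ lat 3°S, lon 123°W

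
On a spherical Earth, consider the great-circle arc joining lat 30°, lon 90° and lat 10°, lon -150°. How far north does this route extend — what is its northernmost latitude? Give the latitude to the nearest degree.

The great circle lies in the plane with unit normal n̂ = (p₁ × p₂)/|p₁ × p₂|.
Here n̂_z ≈ +0.785; the vertex latitude is φ_max = arccos|n̂_z| ≈ 38.3°.
Check via Clairaut: cos φ_max = |cos φ₁| · sin C = cos(30.0°)·sin(65.1°) ≈ 0.785, again giving ≈ 38.3°.

≈ 38°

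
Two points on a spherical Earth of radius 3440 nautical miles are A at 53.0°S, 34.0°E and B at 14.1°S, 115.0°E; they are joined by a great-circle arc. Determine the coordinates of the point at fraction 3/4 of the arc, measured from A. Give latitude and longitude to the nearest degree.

≈ 28°S, 102°E

Write both endpoints as unit vectors p₁, p₂ with components (cos φ cos λ, cos φ sin λ, sin φ).
The central angle between the endpoints is δ = arccos(p₁·p₂) ≈ 1.281 rad (73.4°).
Interpolate at f = 3/4 with slerp weights a = sin((1−f)δ)/sin δ ≈ 0.328, b = sin(fδ)/sin δ ≈ 0.855.
p = a·p₁ + b·p₂ ≈ (-0.187, 0.862, -0.471); φ = arcsin(p_z) ≈ -28.08°, λ = atan2(p_y, p_x) ≈ 102.21°.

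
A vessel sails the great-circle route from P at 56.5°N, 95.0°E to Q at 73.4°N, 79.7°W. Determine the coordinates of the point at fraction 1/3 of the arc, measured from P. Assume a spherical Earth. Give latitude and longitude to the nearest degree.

≈ 73°N, 93°E

The haversine formula gives a central angle δ ≈ 0.874 rad (50.0°) between the endpoints.
Interpolate at f = 1/3 with slerp weights a = sin((1−f)δ)/sin δ ≈ 0.717, b = sin(fδ)/sin δ ≈ 0.374.
p = a·p₁ + b·p₂ ≈ (-0.015, 0.289, 0.957); φ = arcsin(p_z) ≈ 73.16°, λ = atan2(p_y, p_x) ≈ 93.04°.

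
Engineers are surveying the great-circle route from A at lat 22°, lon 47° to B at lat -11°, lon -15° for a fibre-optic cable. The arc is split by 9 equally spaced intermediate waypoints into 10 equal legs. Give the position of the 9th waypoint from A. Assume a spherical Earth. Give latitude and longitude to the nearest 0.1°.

≈ lat -7.6°, lon -8.9°

Write both endpoints as unit vectors p₁, p₂ with components (cos φ cos λ, cos φ sin λ, sin φ).
The central angle between the endpoints is δ = arccos(p₁·p₂) ≈ 1.207 rad (69.2°).
Interpolate at f = 9/10 with slerp weights a = sin((1−f)δ)/sin δ ≈ 0.129, b = sin(fδ)/sin δ ≈ 0.947.
p = a·p₁ + b·p₂ ≈ (0.979, -0.153, -0.132); φ = arcsin(p_z) ≈ -7.61°, λ = atan2(p_y, p_x) ≈ -8.89°.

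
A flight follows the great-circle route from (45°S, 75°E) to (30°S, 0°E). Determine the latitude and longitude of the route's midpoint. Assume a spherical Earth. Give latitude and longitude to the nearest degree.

Convert each endpoint to a unit vector on the sphere (x = cos φ cos λ, y = cos φ sin λ, z = sin φ).
The central angle between the endpoints is δ = arccos(p₁·p₂) ≈ 1.033 rad (59.2°).
Interpolate at f = 1/2 with slerp weights a = sin((1−f)δ)/sin δ ≈ 0.575, b = sin(fδ)/sin δ ≈ 0.575.
p = a·p₁ + b·p₂ ≈ (0.603, 0.393, -0.694); φ = arcsin(p_z) ≈ -43.96°, λ = atan2(p_y, p_x) ≈ 33.07°.

≈ (44°S, 33°E)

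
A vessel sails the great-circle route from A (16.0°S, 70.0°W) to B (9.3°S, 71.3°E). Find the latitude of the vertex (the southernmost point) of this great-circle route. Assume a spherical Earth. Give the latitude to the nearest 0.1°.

≈ 34.3°S

The great circle lies in the plane with unit normal n̂ = (p₁ × p₂)/|p₁ × p₂|.
Here n̂_z ≈ +0.826; the vertex latitude is φ_max = arccos|n̂_z| ≈ 34.3°.
Check via Clairaut: cos φ_max = |cos φ₁| · sin C = cos(16.0°)·sin(120.8°) ≈ 0.826, again giving ≈ 34.3°.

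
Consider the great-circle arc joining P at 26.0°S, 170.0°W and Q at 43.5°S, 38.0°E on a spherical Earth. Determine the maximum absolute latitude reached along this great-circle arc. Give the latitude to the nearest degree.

The great circle lies in the plane with unit normal n̂ = (p₁ × p₂)/|p₁ × p₂|.
Here n̂_z ≈ -0.318; the vertex latitude is φ_max = arccos|n̂_z| ≈ 71.4°.

≈ 71°S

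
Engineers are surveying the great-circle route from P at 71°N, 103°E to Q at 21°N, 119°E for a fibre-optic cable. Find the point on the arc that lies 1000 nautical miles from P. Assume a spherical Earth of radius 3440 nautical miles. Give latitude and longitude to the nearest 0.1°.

From cos δ = sin φ₁ sin φ₂ + cos φ₁ cos φ₂ cos Δλ, the central angle is δ ≈ 0.888 rad (50.9°). The total great-circle distance is δ·R ≈ 0.888 × 3440 ≈ 3055 nmi, so the target fraction is f = 1000/3055 ≈ 0.327.
Interpolate at f ≈ 0.327 with slerp weights a = sin((1−f)δ)/sin δ ≈ 0.725, b = sin(fδ)/sin δ ≈ 0.369.
p = a·p₁ + b·p₂ ≈ (-0.220, 0.532, 0.818); φ = arcsin(p_z) ≈ 54.87°, λ = atan2(p_y, p_x) ≈ 112.51°.

≈ 54.9°N, 112.5°E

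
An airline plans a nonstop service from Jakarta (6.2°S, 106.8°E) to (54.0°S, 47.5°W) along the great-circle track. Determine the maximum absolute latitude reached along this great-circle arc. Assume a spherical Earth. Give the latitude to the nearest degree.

≈ 74°S

The great circle lies in the plane with unit normal n̂ = (p₁ × p₂)/|p₁ × p₂|.
Here n̂_z ≈ -0.282; the vertex latitude is φ_max = arccos|n̂_z| ≈ 73.6°.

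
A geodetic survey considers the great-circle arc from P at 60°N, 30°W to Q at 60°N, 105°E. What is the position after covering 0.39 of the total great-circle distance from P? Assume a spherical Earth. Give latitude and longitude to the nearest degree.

Write both endpoints as unit vectors p₁, p₂ with components (cos φ cos λ, cos φ sin λ, sin φ).
The central angle between the endpoints is δ = arccos(p₁·p₂) ≈ 0.960 rad (55.0°).
Interpolate at f = 0.39 with slerp weights a = sin((1−f)δ)/sin δ ≈ 0.675, b = sin(fδ)/sin δ ≈ 0.446.
p = a·p₁ + b·p₂ ≈ (0.234, 0.047, 0.971); φ = arcsin(p_z) ≈ 76.17°, λ = atan2(p_y, p_x) ≈ 11.33°.

≈ 76°N, 11°E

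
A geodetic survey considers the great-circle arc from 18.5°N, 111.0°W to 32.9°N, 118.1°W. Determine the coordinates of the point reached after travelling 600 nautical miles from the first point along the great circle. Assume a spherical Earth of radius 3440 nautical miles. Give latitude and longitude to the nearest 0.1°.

≈ 27.7°N, 115.3°W

Write both endpoints as unit vectors p₁, p₂ with components (cos φ cos λ, cos φ sin λ, sin φ).
The central angle between the endpoints is δ = arccos(p₁·p₂) ≈ 0.275 rad (15.7°). The total great-circle distance is δ·R ≈ 0.275 × 3440 ≈ 945 nmi, so the target fraction is f = 600/945 ≈ 0.635.
Interpolate at f ≈ 0.635 with slerp weights a = sin((1−f)δ)/sin δ ≈ 0.369, b = sin(fδ)/sin δ ≈ 0.640.
p = a·p₁ + b·p₂ ≈ (-0.378, -0.801, 0.465); φ = arcsin(p_z) ≈ 27.68°, λ = atan2(p_y, p_x) ≈ -115.30°.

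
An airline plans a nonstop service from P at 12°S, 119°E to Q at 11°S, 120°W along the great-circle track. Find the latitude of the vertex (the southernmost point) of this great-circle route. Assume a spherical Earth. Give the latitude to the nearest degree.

≈ 22°S

The great circle lies in the plane with unit normal n̂ = (p₁ × p₂)/|p₁ × p₂|.
Here n̂_z ≈ +0.924; the vertex latitude is φ_max = arccos|n̂_z| ≈ 22.5°.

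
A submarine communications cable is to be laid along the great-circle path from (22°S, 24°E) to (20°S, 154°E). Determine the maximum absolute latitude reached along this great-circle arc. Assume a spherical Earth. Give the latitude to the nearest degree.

≈ 42°S

The great circle lies in the plane with unit normal n̂ = (p₁ × p₂)/|p₁ × p₂|.
Here n̂_z ≈ +0.740; the vertex latitude is φ_max = arccos|n̂_z| ≈ 42.3°.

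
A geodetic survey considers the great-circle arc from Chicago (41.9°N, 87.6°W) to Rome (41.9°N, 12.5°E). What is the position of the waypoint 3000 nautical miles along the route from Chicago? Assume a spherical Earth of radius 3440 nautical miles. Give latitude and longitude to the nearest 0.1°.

≈ 51.7°N, 12.6°W

Convert each endpoint to a unit vector on the sphere (x = cos φ cos λ, y = cos φ sin λ, z = sin φ).
The central angle between the endpoints is δ = arccos(p₁·p₂) ≈ 1.214 rad (69.6°). The total great-circle distance is δ·R ≈ 1.214 × 3440 ≈ 4178 nmi, so the target fraction is f = 3000/4178 ≈ 0.718.
Interpolate at f ≈ 0.718 with slerp weights a = sin((1−f)δ)/sin δ ≈ 0.358, b = sin(fδ)/sin δ ≈ 0.817.
p = a·p₁ + b·p₂ ≈ (0.605, -0.135, 0.785); φ = arcsin(p_z) ≈ 51.71°, λ = atan2(p_y, p_x) ≈ -12.56°.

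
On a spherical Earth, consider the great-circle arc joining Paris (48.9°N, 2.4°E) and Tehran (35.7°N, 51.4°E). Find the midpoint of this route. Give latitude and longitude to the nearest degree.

The haversine formula gives a central angle δ ≈ 0.660 rad (37.8°) between the endpoints.
Interpolate at f = 1/2 with slerp weights a = sin((1−f)δ)/sin δ ≈ 0.529, b = sin(fδ)/sin δ ≈ 0.529.
p = a·p₁ + b·p₂ ≈ (0.615, 0.350, 0.707); φ = arcsin(p_z) ≈ 44.97°, λ = atan2(p_y, p_x) ≈ 29.65°.

≈ 45°N, 30°E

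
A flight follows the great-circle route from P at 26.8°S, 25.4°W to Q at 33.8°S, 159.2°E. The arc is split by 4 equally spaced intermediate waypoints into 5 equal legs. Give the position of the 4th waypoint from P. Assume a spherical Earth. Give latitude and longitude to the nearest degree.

≈ 58°S, 163°E

The haversine formula gives a central angle δ ≈ 2.081 rad (119.2°) between the endpoints.
Interpolate at f = 4/5 with slerp weights a = sin((1−f)δ)/sin δ ≈ 0.463, b = sin(fδ)/sin δ ≈ 1.141.
p = a·p₁ + b·p₂ ≈ (-0.513, 0.159, -0.844); φ = arcsin(p_z) ≈ -57.53°, λ = atan2(p_y, p_x) ≈ 162.74°.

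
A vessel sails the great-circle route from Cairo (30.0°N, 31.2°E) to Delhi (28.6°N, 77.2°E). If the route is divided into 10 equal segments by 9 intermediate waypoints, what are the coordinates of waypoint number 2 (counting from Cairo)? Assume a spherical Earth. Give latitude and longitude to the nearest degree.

≈ 31°N, 40°E

Convert each endpoint to a unit vector on the sphere (x = cos φ cos λ, y = cos φ sin λ, z = sin φ).
The central angle between the endpoints is δ = arccos(p₁·p₂) ≈ 0.696 rad (39.9°).
Interpolate at f = 2/10 with slerp weights a = sin((1−f)δ)/sin δ ≈ 0.824, b = sin(fδ)/sin δ ≈ 0.216.
p = a·p₁ + b·p₂ ≈ (0.653, 0.555, 0.516); φ = arcsin(p_z) ≈ 31.04°, λ = atan2(p_y, p_x) ≈ 40.38°.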